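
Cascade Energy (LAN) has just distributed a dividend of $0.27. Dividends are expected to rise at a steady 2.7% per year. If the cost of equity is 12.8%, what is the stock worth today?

Gordon growth model: P₀ = D₁/(r − g). D₁ = 0.27 × (1 + 0.027) = 0.2773.
P₀ = 0.2773 / (0.128 − 0.027) = 0.2773 / 0.101 = 2.7454

$2.75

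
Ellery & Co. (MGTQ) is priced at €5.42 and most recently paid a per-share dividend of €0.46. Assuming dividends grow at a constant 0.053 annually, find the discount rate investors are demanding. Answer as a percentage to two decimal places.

Rearranging the constant-growth DDM: r = D₁/P₀ + g.
D₁ = 0.46 × (1 + 0.053) = 0.4844.
r = 0.4844 / 5.42 + 0.053 = 0.08937 + 0.053 = 0.14237

14.24%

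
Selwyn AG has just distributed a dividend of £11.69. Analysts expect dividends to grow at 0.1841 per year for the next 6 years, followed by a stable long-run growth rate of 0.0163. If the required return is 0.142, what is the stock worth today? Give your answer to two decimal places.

Two-stage DDM. Project D₁…D_6 at 0.1841, terminal growth 0.0163, discount at r = 0.142.
D_1 = 13.8421
D_2 = 16.3905
D_3 = 19.4079
D_4 = 22.9810
D_5 = 27.2117
D_6 = 32.2214
Terminal value at t=6: TV = D_7/(r−g) = 32.7466/(0.142−0.0163) = 260.5142
P₀ = 13.8421/(1+0.142)^1 + 16.3905/(1+0.142)^2 + 19.4079/(1+0.142)^3 + 22.9810/(1+0.142)^4 + 27.2117/(1+0.142)^5 + 32.2214/(1+0.142)^6 + 260.5142/(1+0.142)^6 = 197.2121

£197.21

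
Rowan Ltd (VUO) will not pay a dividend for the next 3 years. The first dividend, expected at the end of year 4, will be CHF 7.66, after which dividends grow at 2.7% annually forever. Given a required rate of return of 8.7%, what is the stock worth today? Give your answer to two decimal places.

Deferred-dividend DDM. At t=3 the remaining stream is a growing perpetuity with first payment D_4 = 7.66.
V_3 = D_4/(r−g) = 7.66/(0.087−0.027) = 127.6667
P₀ = V_3/(1+r)^3 = 127.6667/(1+0.087)^3 = 99.4006

CHF 99.40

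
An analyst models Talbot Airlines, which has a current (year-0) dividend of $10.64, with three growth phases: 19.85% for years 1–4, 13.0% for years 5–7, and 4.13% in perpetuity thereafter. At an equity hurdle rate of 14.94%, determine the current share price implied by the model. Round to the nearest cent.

Three-stage DDM. Project D₁…D_7; terminal Gordon value at t=7 with g = 0.0413; discount at r = 0.1494.
D_1 = 12.7520
D_2 = 15.2833
D_3 = 18.3171
D_4 = 21.9530
D_5 = 24.8069
D_6 = 28.0318
D_7 = 31.6759
TV_7 = 32.9841/(0.1494−0.0413) = 305.1260
P₀ = Σ Dₜ/(1+r)ᵗ + TV_7/(1+r)^7 = 198.9058

$198.91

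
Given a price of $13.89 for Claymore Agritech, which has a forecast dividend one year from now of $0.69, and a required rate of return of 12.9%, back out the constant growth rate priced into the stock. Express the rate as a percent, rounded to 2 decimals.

From P₀ = D₁/(r − g), the implied growth is g = r − D₁/P₀.
g = 0.129 − 0.69/13.89 = 0.129 − 0.04968 = 0.07932

7.93%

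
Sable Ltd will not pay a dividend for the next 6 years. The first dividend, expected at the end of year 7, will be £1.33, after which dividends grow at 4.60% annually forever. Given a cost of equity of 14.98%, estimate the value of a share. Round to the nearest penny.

Deferred-dividend DDM. At t=6 the remaining stream is a growing perpetuity with first payment D_7 = 1.33.
V_6 = D_7/(r−g) = 1.33/(0.1498−0.046) = 12.8131
P₀ = V_6/(1+r)^6 = 12.8131/(1+0.1498)^6 = 5.5452

£5.55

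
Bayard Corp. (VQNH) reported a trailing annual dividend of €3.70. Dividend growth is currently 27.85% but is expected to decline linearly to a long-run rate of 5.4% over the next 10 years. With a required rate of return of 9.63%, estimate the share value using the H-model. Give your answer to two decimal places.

H-model: P₀ = D₀[(1+g_L) + H(g_S−g_L)]/(r−g_L), with H = 10/2 = 5.
P₀ = 3.70 × [(1+0.054) + 5×(0.2785−0.054)] / (0.0963−0.054)
   = 3.70 × 2.1765 / 0.0423 = 190.3794

€190.38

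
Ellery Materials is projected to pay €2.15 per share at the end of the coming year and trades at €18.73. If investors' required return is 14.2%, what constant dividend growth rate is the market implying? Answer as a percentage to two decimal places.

From P₀ = D₁/(r − g), the implied growth is g = r − D₁/P₀.
g = 0.142 − 2.15/18.73 = 0.142 − 0.11479 = 0.02721

2.72%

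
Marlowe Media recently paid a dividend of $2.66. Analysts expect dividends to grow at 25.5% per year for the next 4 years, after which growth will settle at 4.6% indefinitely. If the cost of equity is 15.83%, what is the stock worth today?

$47.20

Two-stage DDM. Project D₁…D_4 at 0.255, terminal growth 0.046, discount at r = 0.1583.
D_1 = 3.3383
D_2 = 4.1896
D_3 = 5.2579
D_4 = 6.5987
Terminal value at t=4: TV = D_5/(r−g) = 6.9022/(0.1583−0.046) = 61.4623
P₀ = 3.3383/(1+0.1583)^1 + 4.1896/(1+0.1583)^2 + 5.2579/(1+0.1583)^3 + 6.5987/(1+0.1583)^4 + 61.4623/(1+0.1583)^4 = 47.1987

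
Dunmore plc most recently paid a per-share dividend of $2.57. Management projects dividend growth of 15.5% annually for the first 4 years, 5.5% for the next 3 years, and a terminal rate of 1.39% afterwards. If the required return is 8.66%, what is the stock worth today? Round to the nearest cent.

$63.16

Three-stage DDM. Project D₁…D_7; terminal Gordon value at t=7 with g = 0.0139; discount at r = 0.0866.
D_1 = 2.9684
D_2 = 3.4284
D_3 = 3.9599
D_4 = 4.5736
D_5 = 4.8252
D_6 = 5.0906
D_7 = 5.3705
TV_7 = 5.4452/(0.0866−0.0139) = 74.8995
P₀ = Σ Dₜ/(1+r)ᵗ + TV_7/(1+r)^7 = 63.1624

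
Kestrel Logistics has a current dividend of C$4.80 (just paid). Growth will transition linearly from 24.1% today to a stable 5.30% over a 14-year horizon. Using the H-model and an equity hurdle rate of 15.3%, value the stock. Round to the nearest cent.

C$113.71

H-model: P₀ = D₀[(1+g_L) + H(g_S−g_L)]/(r−g_L), with H = 14/2 = 7.
P₀ = 4.80 × [(1+0.053) + 7×(0.241−0.053)] / (0.153−0.053)
   = 4.80 × 2.3690 / 0.1 = 113.7120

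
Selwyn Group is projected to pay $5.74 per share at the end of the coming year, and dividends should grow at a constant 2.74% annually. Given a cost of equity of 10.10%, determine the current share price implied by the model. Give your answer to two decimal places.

$77.99

Gordon growth model: P₀ = D₁/(r − g), with D₁ = 5.74 given directly.
P₀ = 5.7400 / (0.101 − 0.0274) = 5.7400 / 0.0736 = 77.9891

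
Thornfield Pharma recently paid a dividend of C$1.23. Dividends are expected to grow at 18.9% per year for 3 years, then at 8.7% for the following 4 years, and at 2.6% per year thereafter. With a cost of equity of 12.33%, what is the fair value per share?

C$23.00

Three-stage DDM. Project D₁…D_7; terminal Gordon value at t=7 with g = 0.026; discount at r = 0.1233.
D_1 = 1.4625
D_2 = 1.7389
D_3 = 2.0675
D_4 = 2.2474
D_5 = 2.4429
D_6 = 2.6555
D_7 = 2.8865
TV_7 = 2.9615/(0.1233−0.026) = 30.4371
P₀ = Σ Dₜ/(1+r)ᵗ + TV_7/(1+r)^7 = 23.0046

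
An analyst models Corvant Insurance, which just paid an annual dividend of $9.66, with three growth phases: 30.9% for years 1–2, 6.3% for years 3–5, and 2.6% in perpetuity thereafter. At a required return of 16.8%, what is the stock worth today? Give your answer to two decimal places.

$119.28

Three-stage DDM. Project D₁…D_5; terminal Gordon value at t=5 with g = 0.026; discount at r = 0.168.
D_1 = 12.6449
D_2 = 16.5522
D_3 = 17.5950
D_4 = 18.7035
D_5 = 19.8818
TV_5 = 20.3988/(0.168−0.026) = 143.6532
P₀ = Σ Dₜ/(1+r)ᵗ + TV_5/(1+r)^5 = 119.2822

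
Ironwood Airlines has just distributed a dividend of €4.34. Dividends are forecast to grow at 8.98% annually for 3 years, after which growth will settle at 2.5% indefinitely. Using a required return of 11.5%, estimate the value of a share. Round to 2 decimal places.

€58.59

Two-stage DDM. Project D₁…D_3 at 0.0898, terminal growth 0.025, discount at r = 0.115.
D_1 = 4.7297
D_2 = 5.1545
D_3 = 5.6173
Terminal value at t=3: TV = D_4/(r−g) = 5.7578/(0.115−0.025) = 63.9752
P₀ = 4.7297/(1+0.115)^1 + 5.1545/(1+0.115)^2 + 5.6173/(1+0.115)^3 + 63.9752/(1+0.115)^3 = 58.5919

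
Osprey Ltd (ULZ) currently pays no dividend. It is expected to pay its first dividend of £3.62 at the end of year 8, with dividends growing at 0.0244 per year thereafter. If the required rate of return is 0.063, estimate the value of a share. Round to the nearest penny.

Deferred-dividend DDM. At t=7 the remaining stream is a growing perpetuity with first payment D_8 = 3.62.
V_7 = D_8/(r−g) = 3.62/(0.063−0.0244) = 93.7824
P₀ = V_7/(1+r)^7 = 93.7824/(1+0.063)^7 = 61.1489

£61.15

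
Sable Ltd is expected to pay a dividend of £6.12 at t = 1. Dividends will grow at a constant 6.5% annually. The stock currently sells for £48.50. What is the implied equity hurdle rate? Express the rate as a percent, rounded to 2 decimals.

19.12%

Rearranging the constant-growth DDM: r = D₁/P₀ + g.
r = 6.1200 / 48.50 + 0.065 = 0.12619 + 0.065 = 0.19119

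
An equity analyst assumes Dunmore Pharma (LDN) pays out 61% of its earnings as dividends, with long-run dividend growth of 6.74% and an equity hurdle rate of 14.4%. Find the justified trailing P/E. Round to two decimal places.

8.50

Justified trailing P/E = b(1+g)/(r−g) = 0.61×(1+0.0674)/(0.144−0.0674) = 8.5002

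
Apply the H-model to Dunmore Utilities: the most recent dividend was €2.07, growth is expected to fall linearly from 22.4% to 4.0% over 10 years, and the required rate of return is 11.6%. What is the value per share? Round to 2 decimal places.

€53.38

H-model: P₀ = D₀[(1+g_L) + H(g_S−g_L)]/(r−g_L), with H = 10/2 = 5.
P₀ = 2.07 × [(1+0.04) + 5×(0.224−0.04)] / (0.116−0.04)
   = 2.07 × 1.9600 / 0.076 = 53.3842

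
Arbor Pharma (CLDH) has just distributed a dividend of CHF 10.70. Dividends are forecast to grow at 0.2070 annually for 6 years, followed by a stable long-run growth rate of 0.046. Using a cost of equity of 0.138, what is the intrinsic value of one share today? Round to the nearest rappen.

CHF 252.48

Two-stage DDM. Project D₁…D_6 at 0.207, terminal growth 0.046, discount at r = 0.138.
D_1 = 12.9149
D_2 = 15.5883
D_3 = 18.8151
D_4 = 22.7098
D_5 = 27.4107
D_6 = 33.0847
Terminal value at t=6: TV = D_7/(r−g) = 34.6066/(0.138−0.046) = 376.1588
P₀ = 12.9149/(1+0.138)^1 + 15.5883/(1+0.138)^2 + 18.8151/(1+0.138)^3 + 22.7098/(1+0.138)^4 + 27.4107/(1+0.138)^5 + 33.0847/(1+0.138)^6 + 376.1588/(1+0.138)^6 = 252.4755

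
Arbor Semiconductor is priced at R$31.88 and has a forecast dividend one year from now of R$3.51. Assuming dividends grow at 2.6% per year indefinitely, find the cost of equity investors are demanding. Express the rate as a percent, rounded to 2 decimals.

Rearranging the constant-growth DDM: r = D₁/P₀ + g.
r = 3.5100 / 31.88 + 0.026 = 0.11010 + 0.026 = 0.13610

13.61%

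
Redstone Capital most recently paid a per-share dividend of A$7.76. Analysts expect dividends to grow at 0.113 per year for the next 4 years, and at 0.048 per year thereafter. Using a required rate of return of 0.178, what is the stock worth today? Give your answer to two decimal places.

Two-stage DDM. Project D₁…D_4 at 0.113, terminal growth 0.048, discount at r = 0.178.
D_1 = 8.6369
D_2 = 9.6128
D_3 = 10.6991
D_4 = 11.9081
Terminal value at t=4: TV = D_5/(r−g) = 12.4797/(0.178−0.048) = 95.9976
P₀ = 8.6369/(1+0.178)^1 + 9.6128/(1+0.178)^2 + 10.6991/(1+0.178)^3 + 11.9081/(1+0.178)^4 + 95.9976/(1+0.178)^4 = 76.8396

A$76.84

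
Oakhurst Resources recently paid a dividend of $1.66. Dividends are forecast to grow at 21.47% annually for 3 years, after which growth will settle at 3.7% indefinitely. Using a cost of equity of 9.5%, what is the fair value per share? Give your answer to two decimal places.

$46.67

Two-stage DDM. Project D₁…D_3 at 0.2147, terminal growth 0.037, discount at r = 0.095.
D_1 = 2.0164
D_2 = 2.4493
D_3 = 2.9752
Terminal value at t=3: TV = D_4/(r−g) = 3.0853/(0.095−0.037) = 53.1944
P₀ = 2.0164/(1+0.095)^1 + 2.4493/(1+0.095)^2 + 2.9752/(1+0.095)^3 + 53.1944/(1+0.095)^3 = 46.6660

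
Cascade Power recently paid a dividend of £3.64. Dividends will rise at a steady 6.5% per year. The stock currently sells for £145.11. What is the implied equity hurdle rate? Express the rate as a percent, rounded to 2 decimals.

Rearranging the constant-growth DDM: r = D₁/P₀ + g.
D₁ = 3.64 × (1 + 0.065) = 3.8766.
r = 3.8766 / 145.11 + 0.065 = 0.02671 + 0.065 = 0.09171

9.17%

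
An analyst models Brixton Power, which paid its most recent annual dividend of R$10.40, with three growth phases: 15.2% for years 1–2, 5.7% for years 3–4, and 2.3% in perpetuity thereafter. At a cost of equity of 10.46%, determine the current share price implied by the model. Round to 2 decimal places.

R$173.19

Three-stage DDM. Project D₁…D_4; terminal Gordon value at t=4 with g = 0.023; discount at r = 0.1046.
D_1 = 11.9808
D_2 = 13.8019
D_3 = 14.5886
D_4 = 15.4201
TV_4 = 15.7748/(0.1046−0.023) = 193.3186
P₀ = Σ Dₜ/(1+r)ᵗ + TV_4/(1+r)^4 = 173.1935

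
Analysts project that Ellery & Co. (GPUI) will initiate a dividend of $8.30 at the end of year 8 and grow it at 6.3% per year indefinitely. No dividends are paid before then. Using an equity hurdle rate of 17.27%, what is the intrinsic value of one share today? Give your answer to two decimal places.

$24.81

Deferred-dividend DDM. At t=7 the remaining stream is a growing perpetuity with first payment D_8 = 8.30.
V_7 = D_8/(r−g) = 8.30/(0.1727−0.063) = 75.6609
P₀ = V_7/(1+r)^7 = 75.6609/(1+0.1727)^7 = 24.8064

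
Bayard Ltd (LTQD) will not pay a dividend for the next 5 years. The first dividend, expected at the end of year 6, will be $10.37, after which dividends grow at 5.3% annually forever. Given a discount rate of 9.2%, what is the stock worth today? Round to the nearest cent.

$171.24

Deferred-dividend DDM. At t=5 the remaining stream is a growing perpetuity with first payment D_6 = 10.37.
V_5 = D_6/(r−g) = 10.37/(0.092−0.053) = 265.8974
P₀ = V_5/(1+r)^5 = 265.8974/(1+0.092)^5 = 171.2383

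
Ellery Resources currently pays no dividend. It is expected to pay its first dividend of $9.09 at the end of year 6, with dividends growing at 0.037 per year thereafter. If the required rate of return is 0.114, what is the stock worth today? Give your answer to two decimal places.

$68.81

Deferred-dividend DDM. At t=5 the remaining stream is a growing perpetuity with first payment D_6 = 9.09.
V_5 = D_6/(r−g) = 9.09/(0.114−0.037) = 118.0519
P₀ = V_5/(1+r)^5 = 118.0519/(1+0.114)^5 = 68.8093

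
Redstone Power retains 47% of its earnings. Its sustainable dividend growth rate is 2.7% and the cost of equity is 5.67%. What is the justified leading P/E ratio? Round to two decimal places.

17.85

Payout ratio b = 1 − 0.47 = 0.53.
Justified leading P/E = b/(r−g) = 0.53/(0.0567−0.027) = 17.8451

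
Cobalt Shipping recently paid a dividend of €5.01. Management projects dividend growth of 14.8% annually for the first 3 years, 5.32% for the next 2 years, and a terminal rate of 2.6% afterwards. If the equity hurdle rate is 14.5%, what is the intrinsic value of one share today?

Three-stage DDM. Project D₁…D_5; terminal Gordon value at t=5 with g = 0.026; discount at r = 0.145.
D_1 = 5.7515
D_2 = 6.6027
D_3 = 7.5799
D_4 = 7.9831
D_5 = 8.4079
TV_5 = 8.6265/(0.145−0.026) = 72.4912
P₀ = Σ Dₜ/(1+r)ᵗ + TV_5/(1+r)^5 = 60.8606

€60.86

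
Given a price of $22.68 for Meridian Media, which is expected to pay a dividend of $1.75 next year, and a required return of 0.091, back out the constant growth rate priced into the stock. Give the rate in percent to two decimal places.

From P₀ = D₁/(r − g), the implied growth is g = r − D₁/P₀.
g = 0.091 − 1.75/22.68 = 0.091 − 0.07716 = 0.01384

1.38%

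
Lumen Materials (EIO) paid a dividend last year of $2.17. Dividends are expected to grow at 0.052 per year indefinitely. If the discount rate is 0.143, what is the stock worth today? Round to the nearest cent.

Gordon growth model: P₀ = D₁/(r − g). D₁ = 2.17 × (1 + 0.052) = 2.2828.
P₀ = 2.2828 / (0.143 − 0.052) = 2.2828 / 0.091 = 25.0862

$25.09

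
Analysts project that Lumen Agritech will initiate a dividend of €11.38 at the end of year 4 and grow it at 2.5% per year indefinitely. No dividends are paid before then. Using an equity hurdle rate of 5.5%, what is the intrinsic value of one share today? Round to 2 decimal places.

€323.05

Deferred-dividend DDM. At t=3 the remaining stream is a growing perpetuity with first payment D_4 = 11.38.
V_3 = D_4/(r−g) = 11.38/(0.055−0.025) = 379.3333
P₀ = V_3/(1+r)^3 = 379.3333/(1+0.055)^3 = 323.0454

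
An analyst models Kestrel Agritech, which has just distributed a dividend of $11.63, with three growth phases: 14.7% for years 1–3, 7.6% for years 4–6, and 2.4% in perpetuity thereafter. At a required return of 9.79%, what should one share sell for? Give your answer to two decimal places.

Three-stage DDM. Project D₁…D_6; terminal Gordon value at t=6 with g = 0.024; discount at r = 0.0979.
D_1 = 13.3396
D_2 = 15.3005
D_3 = 17.5497
D_4 = 18.8835
D_5 = 20.3186
D_6 = 21.8629
TV_6 = 22.3876/(0.0979−0.024) = 302.9440
P₀ = Σ Dₜ/(1+r)ᵗ + TV_6/(1+r)^6 = 249.2980

$249.30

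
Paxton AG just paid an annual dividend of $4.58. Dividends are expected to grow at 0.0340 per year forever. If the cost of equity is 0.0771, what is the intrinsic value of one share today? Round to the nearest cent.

Gordon growth model: P₀ = D₁/(r − g). D₁ = 4.58 × (1 + 0.034) = 4.7357.
P₀ = 4.7357 / (0.0771 − 0.034) = 4.7357 / 0.0431 = 109.8775

$109.88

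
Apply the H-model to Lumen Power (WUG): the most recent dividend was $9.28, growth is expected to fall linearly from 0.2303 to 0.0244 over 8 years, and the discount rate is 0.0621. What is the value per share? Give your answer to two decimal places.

$454.89

H-model: P₀ = D₀[(1+g_L) + H(g_S−g_L)]/(r−g_L), with H = 8/2 = 4.
P₀ = 9.28 × [(1+0.0244) + 4×(0.2303−0.0244)] / (0.0621−0.0244)
   = 9.28 × 1.8480 / 0.0377 = 454.8923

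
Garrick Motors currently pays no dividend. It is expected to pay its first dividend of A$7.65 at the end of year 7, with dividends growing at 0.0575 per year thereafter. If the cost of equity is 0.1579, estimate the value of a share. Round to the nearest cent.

Deferred-dividend DDM. At t=6 the remaining stream is a growing perpetuity with first payment D_7 = 7.65.
V_6 = D_7/(r−g) = 7.65/(0.1579−0.0575) = 76.1952
P₀ = V_6/(1+r)^6 = 76.1952/(1+0.1579)^6 = 31.6156

A$31.62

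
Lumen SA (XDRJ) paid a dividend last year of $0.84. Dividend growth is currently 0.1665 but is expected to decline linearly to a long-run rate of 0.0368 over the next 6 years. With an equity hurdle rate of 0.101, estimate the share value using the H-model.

$18.66

H-model: P₀ = D₀[(1+g_L) + H(g_S−g_L)]/(r−g_L), with H = 6/2 = 3.
P₀ = 0.84 × [(1+0.0368) + 3×(0.1665−0.0368)] / (0.101−0.0368)
   = 0.84 × 1.4259 / 0.0642 = 18.6566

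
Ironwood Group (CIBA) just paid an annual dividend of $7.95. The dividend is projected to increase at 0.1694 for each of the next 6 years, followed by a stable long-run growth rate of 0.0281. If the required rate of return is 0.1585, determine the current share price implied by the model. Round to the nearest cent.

Two-stage DDM. Project D₁…D_6 at 0.1694, terminal growth 0.0281, discount at r = 0.1585.
D_1 = 9.2967
D_2 = 10.8716
D_3 = 12.7132
D_4 = 14.8669
D_5 = 17.3853
D_6 = 20.3304
Terminal value at t=6: TV = D_7/(r−g) = 20.9017/(0.1585−0.0281) = 160.2889
P₀ = 9.2967/(1+0.1585)^1 + 10.8716/(1+0.1585)^2 + 12.7132/(1+0.1585)^3 + 14.8669/(1+0.1585)^4 + 17.3853/(1+0.1585)^5 + 20.3304/(1+0.1585)^6 + 160.2889/(1+0.1585)^6 = 115.5977

$115.60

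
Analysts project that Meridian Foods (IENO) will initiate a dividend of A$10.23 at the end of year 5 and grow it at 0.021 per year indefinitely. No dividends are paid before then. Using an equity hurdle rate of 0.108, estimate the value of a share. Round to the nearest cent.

Deferred-dividend DDM. At t=4 the remaining stream is a growing perpetuity with first payment D_5 = 10.23.
V_4 = D_5/(r−g) = 10.23/(0.108−0.021) = 117.5862
P₀ = V_4/(1+r)^4 = 117.5862/(1+0.108)^4 = 78.0185

A$78.02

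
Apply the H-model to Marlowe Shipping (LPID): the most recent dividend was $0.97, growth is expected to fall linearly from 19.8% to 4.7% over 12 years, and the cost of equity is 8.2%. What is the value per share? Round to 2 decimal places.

$54.13

H-model: P₀ = D₀[(1+g_L) + H(g_S−g_L)]/(r−g_L), with H = 12/2 = 6.
P₀ = 0.97 × [(1+0.047) + 6×(0.198−0.047)] / (0.082−0.047)
   = 0.97 × 1.9530 / 0.035 = 54.1260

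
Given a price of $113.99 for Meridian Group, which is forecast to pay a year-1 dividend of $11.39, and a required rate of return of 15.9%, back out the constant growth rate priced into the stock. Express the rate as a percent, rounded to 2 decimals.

5.91%

From P₀ = D₁/(r − g), the implied growth is g = r − D₁/P₀.
g = 0.159 − 11.39/113.99 = 0.159 − 0.09992 = 0.05908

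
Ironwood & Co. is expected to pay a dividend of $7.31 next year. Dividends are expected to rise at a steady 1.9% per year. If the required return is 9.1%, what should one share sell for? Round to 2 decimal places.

$101.53

Gordon growth model: P₀ = D₁/(r − g), with D₁ = 7.31 given directly.
P₀ = 7.3100 / (0.091 − 0.019) = 7.3100 / 0.072 = 101.5278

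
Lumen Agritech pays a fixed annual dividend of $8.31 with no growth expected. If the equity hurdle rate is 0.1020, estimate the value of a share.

Zero-growth DDM (perpetuity): P₀ = D/r = 8.31 / 0.102 = 81.4706

$81.47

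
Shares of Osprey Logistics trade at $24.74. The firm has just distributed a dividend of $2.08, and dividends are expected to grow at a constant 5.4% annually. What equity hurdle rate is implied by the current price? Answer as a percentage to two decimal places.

14.26%

Rearranging the constant-growth DDM: r = D₁/P₀ + g.
D₁ = 2.08 × (1 + 0.054) = 2.1923.
r = 2.1923 / 24.74 + 0.054 = 0.08861 + 0.054 = 0.14261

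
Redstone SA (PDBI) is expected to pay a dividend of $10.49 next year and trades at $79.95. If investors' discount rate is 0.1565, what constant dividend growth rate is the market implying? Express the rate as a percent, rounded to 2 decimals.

2.53%

From P₀ = D₁/(r − g), the implied growth is g = r − D₁/P₀.
g = 0.1565 − 10.49/79.95 = 0.1565 − 0.13121 = 0.02529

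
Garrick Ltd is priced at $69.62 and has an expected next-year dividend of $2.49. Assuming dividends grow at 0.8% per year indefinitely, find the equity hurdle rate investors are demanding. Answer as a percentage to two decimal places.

4.38%

Rearranging the constant-growth DDM: r = D₁/P₀ + g.
r = 2.4900 / 69.62 + 0.008 = 0.03577 + 0.008 = 0.04377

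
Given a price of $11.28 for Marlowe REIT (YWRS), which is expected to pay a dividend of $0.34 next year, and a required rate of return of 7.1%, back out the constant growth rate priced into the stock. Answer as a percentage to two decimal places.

4.09%

From P₀ = D₁/(r − g), the implied growth is g = r − D₁/P₀.
g = 0.071 − 0.34/11.28 = 0.071 − 0.03014 = 0.04086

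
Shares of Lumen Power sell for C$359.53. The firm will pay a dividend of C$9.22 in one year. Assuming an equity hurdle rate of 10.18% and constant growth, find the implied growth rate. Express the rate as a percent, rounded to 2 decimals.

7.62%

From P₀ = D₁/(r − g), the implied growth is g = r − D₁/P₀.
g = 0.1018 − 9.22/359.53 = 0.1018 − 0.02564 = 0.07616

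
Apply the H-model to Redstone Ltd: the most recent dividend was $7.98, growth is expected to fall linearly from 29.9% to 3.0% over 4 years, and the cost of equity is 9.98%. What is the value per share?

$179.26

H-model: P₀ = D₀[(1+g_L) + H(g_S−g_L)]/(r−g_L), with H = 4/2 = 2.
P₀ = 7.98 × [(1+0.03) + 2×(0.299−0.03)] / (0.0998−0.03)
   = 7.98 × 1.5680 / 0.0698 = 179.2642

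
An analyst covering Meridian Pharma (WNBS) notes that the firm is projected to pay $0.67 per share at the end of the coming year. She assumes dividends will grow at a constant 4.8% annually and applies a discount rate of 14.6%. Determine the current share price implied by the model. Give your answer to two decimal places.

$6.84

Gordon growth model: P₀ = D₁/(r − g), with D₁ = 0.67 given directly.
P₀ = 0.6700 / (0.146 − 0.048) = 0.6700 / 0.098 = 6.8367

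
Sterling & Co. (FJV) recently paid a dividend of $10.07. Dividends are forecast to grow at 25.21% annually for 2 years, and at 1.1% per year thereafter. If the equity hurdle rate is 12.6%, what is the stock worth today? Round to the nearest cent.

$133.12

Two-stage DDM. Project D₁…D_2 at 0.2521, terminal growth 0.011, discount at r = 0.126.
D_1 = 12.6086
D_2 = 15.7873
Terminal value at t=2: TV = D_3/(r−g) = 15.9609/(0.126−0.011) = 138.7908
P₀ = 12.6086/(1+0.126)^1 + 15.7873/(1+0.126)^2 + 138.7908/(1+0.126)^2 = 133.1167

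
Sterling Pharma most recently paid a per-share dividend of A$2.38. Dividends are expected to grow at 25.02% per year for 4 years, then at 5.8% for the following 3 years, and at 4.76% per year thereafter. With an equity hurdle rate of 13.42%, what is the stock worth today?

A$55.90

Three-stage DDM. Project D₁…D_7; terminal Gordon value at t=7 with g = 0.0476; discount at r = 0.1342.
D_1 = 2.9755
D_2 = 3.7199
D_3 = 4.6507
D_4 = 5.8143
D_5 = 6.1515
D_6 = 6.5083
D_7 = 6.8858
TV_7 = 7.2135/(0.1342−0.0476) = 83.2970
P₀ = Σ Dₜ/(1+r)ᵗ + TV_7/(1+r)^7 = 55.9012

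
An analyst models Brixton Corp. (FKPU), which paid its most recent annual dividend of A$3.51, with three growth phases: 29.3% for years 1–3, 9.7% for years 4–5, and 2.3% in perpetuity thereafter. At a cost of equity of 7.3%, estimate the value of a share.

A$159.52

Three-stage DDM. Project D₁…D_5; terminal Gordon value at t=5 with g = 0.023; discount at r = 0.073.
D_1 = 4.5384
D_2 = 5.8682
D_3 = 7.5876
D_4 = 8.3236
D_5 = 9.1309
TV_5 = 9.3410/(0.073−0.023) = 186.8192
P₀ = Σ Dₜ/(1+r)ᵗ + TV_5/(1+r)^5 = 159.5153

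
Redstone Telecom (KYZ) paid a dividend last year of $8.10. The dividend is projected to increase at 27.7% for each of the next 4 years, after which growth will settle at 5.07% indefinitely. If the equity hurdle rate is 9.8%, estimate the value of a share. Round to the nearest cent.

Two-stage DDM. Project D₁…D_4 at 0.277, terminal growth 0.0507, discount at r = 0.098.
D_1 = 10.3437
D_2 = 13.2089
D_3 = 16.8678
D_4 = 21.5401
Terminal value at t=4: TV = D_5/(r−g) = 22.6322/(0.098−0.0507) = 478.4827
P₀ = 10.3437/(1+0.098)^1 + 13.2089/(1+0.098)^2 + 16.8678/(1+0.098)^3 + 21.5401/(1+0.098)^4 + 478.4827/(1+0.098)^4 = 377.1366

$377.14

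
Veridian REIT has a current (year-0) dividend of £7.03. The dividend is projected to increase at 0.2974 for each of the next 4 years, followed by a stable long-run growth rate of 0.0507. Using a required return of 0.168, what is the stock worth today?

£132.69

Two-stage DDM. Project D₁…D_4 at 0.2974, terminal growth 0.0507, discount at r = 0.168.
D_1 = 9.1207
D_2 = 11.8332
D_3 = 15.3524
D_4 = 19.9182
Terminal value at t=4: TV = D_5/(r−g) = 20.9281/(0.168−0.0507) = 178.4151
P₀ = 9.1207/(1+0.168)^1 + 11.8332/(1+0.168)^2 + 15.3524/(1+0.168)^3 + 19.9182/(1+0.168)^4 + 178.4151/(1+0.168)^4 = 132.6851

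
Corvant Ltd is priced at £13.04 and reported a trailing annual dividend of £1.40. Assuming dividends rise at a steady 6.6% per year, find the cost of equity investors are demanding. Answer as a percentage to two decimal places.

18.04%

Rearranging the constant-growth DDM: r = D₁/P₀ + g.
D₁ = 1.40 × (1 + 0.066) = 1.4924.
r = 1.4924 / 13.04 + 0.066 = 0.11445 + 0.066 = 0.18045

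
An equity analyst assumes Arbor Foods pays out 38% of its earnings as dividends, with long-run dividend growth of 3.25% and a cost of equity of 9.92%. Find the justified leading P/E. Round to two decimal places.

5.70

Justified leading P/E = b/(r−g) = 0.38/(0.0992−0.0325) = 5.6972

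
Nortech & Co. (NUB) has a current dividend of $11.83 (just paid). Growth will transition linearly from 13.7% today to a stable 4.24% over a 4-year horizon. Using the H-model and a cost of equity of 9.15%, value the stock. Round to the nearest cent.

$296.74

H-model: P₀ = D₀[(1+g_L) + H(g_S−g_L)]/(r−g_L), with H = 4/2 = 2.
P₀ = 11.83 × [(1+0.0424) + 2×(0.137−0.0424)] / (0.0915−0.0424)
   = 11.83 × 1.2316 / 0.0491 = 296.7378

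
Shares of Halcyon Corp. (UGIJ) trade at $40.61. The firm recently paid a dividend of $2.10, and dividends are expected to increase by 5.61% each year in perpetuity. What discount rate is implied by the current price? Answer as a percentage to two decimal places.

Rearranging the constant-growth DDM: r = D₁/P₀ + g.
D₁ = 2.10 × (1 + 0.0561) = 2.2178.
r = 2.2178 / 40.61 + 0.0561 = 0.05461 + 0.0561 = 0.11071

11.07%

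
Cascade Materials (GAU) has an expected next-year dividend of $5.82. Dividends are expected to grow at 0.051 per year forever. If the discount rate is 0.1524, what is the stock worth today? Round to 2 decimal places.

Gordon growth model: P₀ = D₁/(r − g), with D₁ = 5.82 given directly.
P₀ = 5.8200 / (0.1524 − 0.051) = 5.8200 / 0.1014 = 57.3964

$57.40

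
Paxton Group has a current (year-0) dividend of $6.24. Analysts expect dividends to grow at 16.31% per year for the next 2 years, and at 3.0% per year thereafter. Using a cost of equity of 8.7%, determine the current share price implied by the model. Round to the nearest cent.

$142.92

Two-stage DDM. Project D₁…D_2 at 0.1631, terminal growth 0.03, discount at r = 0.087.
D_1 = 7.2577
D_2 = 8.4415
Terminal value at t=2: TV = D_3/(r−g) = 8.6947/(0.087−0.03) = 152.5391
P₀ = 7.2577/(1+0.087)^1 + 8.4415/(1+0.087)^2 + 152.5391/(1+0.087)^2 = 142.9199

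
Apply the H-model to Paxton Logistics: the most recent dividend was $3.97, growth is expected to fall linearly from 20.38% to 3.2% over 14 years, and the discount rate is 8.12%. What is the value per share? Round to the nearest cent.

$180.31

H-model: P₀ = D₀[(1+g_L) + H(g_S−g_L)]/(r−g_L), with H = 14/2 = 7.
P₀ = 3.97 × [(1+0.032) + 7×(0.2038−0.032)] / (0.0812−0.032)
   = 3.97 × 2.2346 / 0.0492 = 180.3122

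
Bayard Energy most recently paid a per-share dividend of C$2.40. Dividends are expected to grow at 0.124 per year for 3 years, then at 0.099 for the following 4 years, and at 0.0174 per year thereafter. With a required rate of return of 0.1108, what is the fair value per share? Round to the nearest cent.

Three-stage DDM. Project D₁…D_7; terminal Gordon value at t=7 with g = 0.0174; discount at r = 0.1108.
D_1 = 2.6976
D_2 = 3.0321
D_3 = 3.4081
D_4 = 3.7455
D_5 = 4.1163
D_6 = 4.5238
D_7 = 4.9717
TV_7 = 5.0582/(0.1108−0.0174) = 54.1559
P₀ = Σ Dₜ/(1+r)ᵗ + TV_7/(1+r)^7 = 43.0109

C$43.01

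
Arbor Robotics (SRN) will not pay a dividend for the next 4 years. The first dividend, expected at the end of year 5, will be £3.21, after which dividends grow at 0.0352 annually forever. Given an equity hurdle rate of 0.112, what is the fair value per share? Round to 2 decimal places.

£27.34

Deferred-dividend DDM. At t=4 the remaining stream is a growing perpetuity with first payment D_5 = 3.21.
V_4 = D_5/(r−g) = 3.21/(0.112−0.0352) = 41.7969
P₀ = V_4/(1+r)^4 = 41.7969/(1+0.112)^4 = 27.3354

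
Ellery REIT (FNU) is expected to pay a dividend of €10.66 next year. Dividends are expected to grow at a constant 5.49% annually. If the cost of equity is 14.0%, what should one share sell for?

Gordon growth model: P₀ = D₁/(r − g), with D₁ = 10.66 given directly.
P₀ = 10.6600 / (0.14 − 0.0549) = 10.6600 / 0.0851 = 125.2644

€125.26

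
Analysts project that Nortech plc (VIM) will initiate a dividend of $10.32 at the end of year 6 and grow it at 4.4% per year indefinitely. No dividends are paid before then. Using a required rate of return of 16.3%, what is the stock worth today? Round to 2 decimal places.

Deferred-dividend DDM. At t=5 the remaining stream is a growing perpetuity with first payment D_6 = 10.32.
V_5 = D_6/(r−g) = 10.32/(0.163−0.044) = 86.7227
P₀ = V_5/(1+r)^5 = 86.7227/(1+0.163)^5 = 40.7600

$40.76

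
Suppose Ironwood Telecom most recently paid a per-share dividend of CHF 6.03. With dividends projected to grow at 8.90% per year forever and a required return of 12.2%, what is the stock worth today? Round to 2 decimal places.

Gordon growth model: P₀ = D₁/(r − g). D₁ = 6.03 × (1 + 0.089) = 6.5667.
P₀ = 6.5667 / (0.122 − 0.089) = 6.5667 / 0.033 = 198.9900

CHF 198.99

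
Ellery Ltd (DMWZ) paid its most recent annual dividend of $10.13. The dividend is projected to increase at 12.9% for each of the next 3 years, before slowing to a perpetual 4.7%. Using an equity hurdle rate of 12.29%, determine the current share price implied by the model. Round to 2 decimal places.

$172.75

Two-stage DDM. Project D₁…D_3 at 0.129, terminal growth 0.047, discount at r = 0.1229.
D_1 = 11.4368
D_2 = 12.9121
D_3 = 14.5778
Terminal value at t=3: TV = D_4/(r−g) = 15.2629/(0.1229−0.047) = 201.0926
P₀ = 11.4368/(1+0.1229)^1 + 12.9121/(1+0.1229)^2 + 14.5778/(1+0.1229)^3 + 201.0926/(1+0.1229)^3 = 172.7490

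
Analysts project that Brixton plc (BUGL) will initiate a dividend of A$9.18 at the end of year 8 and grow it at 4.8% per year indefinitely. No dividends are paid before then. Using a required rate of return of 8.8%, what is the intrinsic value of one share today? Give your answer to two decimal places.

Deferred-dividend DDM. At t=7 the remaining stream is a growing perpetuity with first payment D_8 = 9.18.
V_7 = D_8/(r−g) = 9.18/(0.088−0.048) = 229.5000
P₀ = V_7/(1+r)^7 = 229.5000/(1+0.088)^7 = 127.1688

A$127.17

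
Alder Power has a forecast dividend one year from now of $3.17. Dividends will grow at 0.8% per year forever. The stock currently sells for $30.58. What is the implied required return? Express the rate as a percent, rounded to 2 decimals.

Rearranging the constant-growth DDM: r = D₁/P₀ + g.
r = 3.1700 / 30.58 + 0.008 = 0.10366 + 0.008 = 0.11166

11.17%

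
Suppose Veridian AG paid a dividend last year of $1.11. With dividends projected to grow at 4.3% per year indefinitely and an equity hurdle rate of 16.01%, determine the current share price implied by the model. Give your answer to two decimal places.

Gordon growth model: P₀ = D₁/(r − g). D₁ = 1.11 × (1 + 0.043) = 1.1577.
P₀ = 1.1577 / (0.1601 − 0.043) = 1.1577 / 0.1171 = 9.8867

$9.89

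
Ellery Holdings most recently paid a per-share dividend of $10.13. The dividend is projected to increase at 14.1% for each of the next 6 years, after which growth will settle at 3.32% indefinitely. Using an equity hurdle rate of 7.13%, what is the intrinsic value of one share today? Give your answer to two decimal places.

$477.20

Two-stage DDM. Project D₁…D_6 at 0.141, terminal growth 0.0332, discount at r = 0.0713.
D_1 = 11.5583
D_2 = 13.1881
D_3 = 15.0476
D_4 = 17.1693
D_5 = 19.5901
D_6 = 22.3524
Terminal value at t=6: TV = D_7/(r−g) = 23.0945/(0.0713−0.0332) = 606.1537
P₀ = 11.5583/(1+0.0713)^1 + 13.1881/(1+0.0713)^2 + 15.0476/(1+0.0713)^3 + 17.1693/(1+0.0713)^4 + 19.5901/(1+0.0713)^5 + 22.3524/(1+0.0713)^6 + 606.1537/(1+0.0713)^6 = 477.1967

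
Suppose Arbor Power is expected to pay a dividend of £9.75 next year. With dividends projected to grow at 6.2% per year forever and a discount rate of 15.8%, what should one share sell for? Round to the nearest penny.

Gordon growth model: P₀ = D₁/(r − g), with D₁ = 9.75 given directly.
P₀ = 9.7500 / (0.158 − 0.062) = 9.7500 / 0.096 = 101.5625

£101.56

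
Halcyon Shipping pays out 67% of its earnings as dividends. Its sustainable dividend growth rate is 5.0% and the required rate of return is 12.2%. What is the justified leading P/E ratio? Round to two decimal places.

9.31

Justified leading P/E = b/(r−g) = 0.67/(0.122−0.05) = 9.3056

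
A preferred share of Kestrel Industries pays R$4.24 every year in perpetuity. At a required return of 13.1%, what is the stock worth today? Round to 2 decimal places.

Zero-growth DDM (perpetuity): P₀ = D/r = 4.24 / 0.131 = 32.3664

R$32.37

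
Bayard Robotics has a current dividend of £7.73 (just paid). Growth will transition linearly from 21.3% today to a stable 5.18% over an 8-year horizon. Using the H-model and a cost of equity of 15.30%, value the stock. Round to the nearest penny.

£129.59

H-model: P₀ = D₀[(1+g_L) + H(g_S−g_L)]/(r−g_L), with H = 8/2 = 4.
P₀ = 7.73 × [(1+0.0518) + 4×(0.213−0.0518)] / (0.153−0.0518)
   = 7.73 × 1.6966 / 0.1012 = 129.5921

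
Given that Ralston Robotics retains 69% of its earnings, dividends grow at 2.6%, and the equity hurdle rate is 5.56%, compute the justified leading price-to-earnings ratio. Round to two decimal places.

10.47

Payout ratio b = 1 − 0.69 = 0.31.
Justified leading P/E = b/(r−g) = 0.31/(0.0556−0.026) = 10.4730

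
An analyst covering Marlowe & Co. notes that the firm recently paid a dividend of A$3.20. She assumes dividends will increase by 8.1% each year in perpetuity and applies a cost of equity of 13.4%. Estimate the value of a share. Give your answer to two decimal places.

A$65.27

Gordon growth model: P₀ = D₁/(r − g). D₁ = 3.20 × (1 + 0.081) = 3.4592.
P₀ = 3.4592 / (0.134 − 0.081) = 3.4592 / 0.053 = 65.2679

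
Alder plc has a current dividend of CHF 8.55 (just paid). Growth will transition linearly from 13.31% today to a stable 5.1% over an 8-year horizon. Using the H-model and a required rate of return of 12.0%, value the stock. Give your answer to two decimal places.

CHF 170.93

H-model: P₀ = D₀[(1+g_L) + H(g_S−g_L)]/(r−g_L), with H = 8/2 = 4.
P₀ = 8.55 × [(1+0.051) + 4×(0.1331−0.051)] / (0.12−0.051)
   = 8.55 × 1.3794 / 0.069 = 170.9257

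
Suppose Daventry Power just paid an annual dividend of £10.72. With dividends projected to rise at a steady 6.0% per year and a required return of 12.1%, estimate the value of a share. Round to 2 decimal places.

£186.28

Gordon growth model: P₀ = D₁/(r − g). D₁ = 10.72 × (1 + 0.06) = 11.3632.
P₀ = 11.3632 / (0.121 − 0.06) = 11.3632 / 0.061 = 186.2820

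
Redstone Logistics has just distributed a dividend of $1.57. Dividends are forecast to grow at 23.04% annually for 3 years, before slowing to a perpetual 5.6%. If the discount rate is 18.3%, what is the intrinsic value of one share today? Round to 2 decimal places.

Two-stage DDM. Project D₁…D_3 at 0.2304, terminal growth 0.056, discount at r = 0.183.
D_1 = 1.9317
D_2 = 2.3768
D_3 = 2.9244
Terminal value at t=3: TV = D_4/(r−g) = 3.0882/(0.183−0.056) = 24.3164
P₀ = 1.9317/(1+0.183)^1 + 2.3768/(1+0.183)^2 + 2.9244/(1+0.183)^3 + 24.3164/(1+0.183)^3 = 19.7850

$19.79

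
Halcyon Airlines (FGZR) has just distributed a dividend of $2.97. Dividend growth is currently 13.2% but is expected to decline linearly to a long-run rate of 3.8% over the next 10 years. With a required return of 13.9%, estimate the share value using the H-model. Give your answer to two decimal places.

H-model: P₀ = D₀[(1+g_L) + H(g_S−g_L)]/(r−g_L), with H = 10/2 = 5.
P₀ = 2.97 × [(1+0.038) + 5×(0.132−0.038)] / (0.139−0.038)
   = 2.97 × 1.5080 / 0.101 = 44.3442

$44.34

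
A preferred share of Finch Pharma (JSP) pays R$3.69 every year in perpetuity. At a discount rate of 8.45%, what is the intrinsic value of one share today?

R$43.67

Zero-growth DDM (perpetuity): P₀ = D/r = 3.69 / 0.0845 = 43.6686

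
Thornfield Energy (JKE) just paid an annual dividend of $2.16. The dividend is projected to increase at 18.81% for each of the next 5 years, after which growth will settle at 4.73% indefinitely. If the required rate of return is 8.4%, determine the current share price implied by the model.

Two-stage DDM. Project D₁…D_5 at 0.1881, terminal growth 0.0473, discount at r = 0.084.
D_1 = 2.5663
D_2 = 3.0490
D_3 = 3.6225
D_4 = 4.3039
D_5 = 5.1135
Terminal value at t=5: TV = D_6/(r−g) = 5.3554/(0.084−0.0473) = 145.9230
P₀ = 2.5663/(1+0.084)^1 + 3.0490/(1+0.084)^2 + 3.6225/(1+0.084)^3 + 4.3039/(1+0.084)^4 + 5.1135/(1+0.084)^5 + 145.9230/(1+0.084)^5 = 111.8336

$111.83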